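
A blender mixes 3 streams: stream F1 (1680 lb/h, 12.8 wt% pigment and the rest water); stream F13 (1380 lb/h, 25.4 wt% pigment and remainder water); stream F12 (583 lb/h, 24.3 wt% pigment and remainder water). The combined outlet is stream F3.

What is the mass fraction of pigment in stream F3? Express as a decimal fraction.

0.194

Total flow out = 1680 + 1380 + 583 = 3643 lb/h.
pigment in = 1680×0.128 + 1380×0.254 + 583×0.243 = 707.23 lb/h.
pigment mass fraction in F3 = 707.23/3643 = 0.194.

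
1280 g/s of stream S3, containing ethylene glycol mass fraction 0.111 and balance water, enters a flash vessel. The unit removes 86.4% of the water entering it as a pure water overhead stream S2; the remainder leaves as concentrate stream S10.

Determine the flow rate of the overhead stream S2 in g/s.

water entering = 1280×0.889 = 1137.9 g/s; overhead removed = 0.864×1137.9 = 983.16 g/s.

983.2 g/s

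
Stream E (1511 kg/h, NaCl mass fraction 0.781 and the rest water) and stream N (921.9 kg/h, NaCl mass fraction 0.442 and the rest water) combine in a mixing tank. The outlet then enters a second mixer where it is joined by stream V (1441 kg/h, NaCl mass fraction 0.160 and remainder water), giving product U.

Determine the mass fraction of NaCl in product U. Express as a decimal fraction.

0.469

Overall, product flow = 3873.9 kg/h.
NaCl in = 1511×0.781 + 921.9×0.442 + 1441×0.160 = 1818.1 kg/h.
NaCl fraction in U = 0.469.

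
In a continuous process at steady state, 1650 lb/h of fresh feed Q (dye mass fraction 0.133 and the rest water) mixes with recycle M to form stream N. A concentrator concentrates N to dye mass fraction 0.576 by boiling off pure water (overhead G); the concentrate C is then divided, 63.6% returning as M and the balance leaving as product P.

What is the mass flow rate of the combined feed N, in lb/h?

Overall dye balance (none leaves overhead): dye in fresh feed = dye in product, i.e. 1650×0.133 = (1−0.636)·C·0.576.
C = 219.45/(0.576×0.364) = 1046.7 lb/h.
Recycle M = 0.636×1046.7 = 665.69 lb/h.
Combined feed N = 1650 + 665.69 = 2315.7 lb/h.

2316 lb/h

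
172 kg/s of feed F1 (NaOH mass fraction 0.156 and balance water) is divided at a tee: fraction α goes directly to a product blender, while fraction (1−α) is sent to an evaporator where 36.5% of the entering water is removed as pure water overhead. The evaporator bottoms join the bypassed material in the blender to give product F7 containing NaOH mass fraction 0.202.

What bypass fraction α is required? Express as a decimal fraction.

All 172×0.156 = 26.832 kg/s of NaOH reaches F7, so F7 = 26.832/0.202 = 132.83 kg/s and vapour = 39.168 kg/s.
The evaporator receives (1−α)·172 of feed at 0.844 water and removes 0.365 of that water:
0.365×0.844×(1−α)×172 = 39.168
(1−α) = 39.168/52.986 = 0.7392;  α = 0.2608.

0.261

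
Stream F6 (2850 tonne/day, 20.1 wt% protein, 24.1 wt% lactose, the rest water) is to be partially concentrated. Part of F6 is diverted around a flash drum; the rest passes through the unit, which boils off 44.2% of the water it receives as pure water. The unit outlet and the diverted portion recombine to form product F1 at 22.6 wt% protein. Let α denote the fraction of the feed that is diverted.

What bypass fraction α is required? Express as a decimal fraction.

0.551

All 2850×0.201 = 572.85 tonne/day of protein reaches F1, so F1 = 572.85/0.226 = 2534.7 tonne/day and vapour = 315.27 tonne/day.
The evaporator receives (1−α)·2850 of feed at 0.558 water and removes 0.442 of that water:
0.442×0.558×(1−α)×2850 = 315.27
(1−α) = 315.27/702.91 = 0.4485;  α = 0.5515.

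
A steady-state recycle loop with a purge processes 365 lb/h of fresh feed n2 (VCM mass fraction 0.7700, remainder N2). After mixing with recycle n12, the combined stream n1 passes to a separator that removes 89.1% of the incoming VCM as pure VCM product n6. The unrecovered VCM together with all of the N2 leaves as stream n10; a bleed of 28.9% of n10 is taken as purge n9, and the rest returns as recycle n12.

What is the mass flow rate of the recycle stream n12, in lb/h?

N2 enters only via n2 and leaves only via the purge: 365×0.230 = 0.289×(N2 in n10), and the separator passes all N2, so N2 in n1 = N2 in n10 = 290.48 lb/h.
VCM in n1: m_A = 365×0.770 + (1−0.289)·(1−0.891)·m_A, so m_A = 281.05/0.9225 = 304.66 lb/h.
n10 = (1−0.891)×304.66 + 290.48 = 323.69 lb/h.
Recycle n12 = (1−0.289)×323.69 = 230.15 lb/h.

230.1 lb/h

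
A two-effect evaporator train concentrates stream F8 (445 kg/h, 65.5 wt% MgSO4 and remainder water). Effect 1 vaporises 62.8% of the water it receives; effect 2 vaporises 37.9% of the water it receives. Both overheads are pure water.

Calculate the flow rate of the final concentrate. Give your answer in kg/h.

water in feed = 445×0.345 = 153.52 kg/h.
After stage 1: water left = (1−0.628)×153.52 = 57.111; stream total = 348.59 kg/h.
After stage 2: water left = (1−0.379)×57.111 = 35.466; final concentrate = 326.94 kg/h.

326.9 kg/h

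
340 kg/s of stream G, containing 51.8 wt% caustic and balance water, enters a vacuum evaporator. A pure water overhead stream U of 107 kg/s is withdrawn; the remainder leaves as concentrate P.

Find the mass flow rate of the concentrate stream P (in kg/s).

233 kg/s

Concentrate = 340 − 107 = 233 kg/s.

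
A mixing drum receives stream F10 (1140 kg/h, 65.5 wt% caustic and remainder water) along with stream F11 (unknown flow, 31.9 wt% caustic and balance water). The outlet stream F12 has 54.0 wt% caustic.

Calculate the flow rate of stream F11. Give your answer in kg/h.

593.2 kg/h

Let F11 be the unknown flow. Total out = 1140 + F11.
caustic balance: 746.7 + 0.319·F11 = 0.540·(1140 + F11)
(0.319 − 0.540)·F11 = 0.540×1140 − 746.7 = -131.1
F11 = -131.1 / -0.221 = 593.21 kg/h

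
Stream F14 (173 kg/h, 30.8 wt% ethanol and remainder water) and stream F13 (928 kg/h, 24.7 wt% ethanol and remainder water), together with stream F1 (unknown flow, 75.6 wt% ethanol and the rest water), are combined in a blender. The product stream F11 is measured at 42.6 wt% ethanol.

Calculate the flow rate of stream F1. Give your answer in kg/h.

Let F1 be the unknown flow. Total out = 1101 + F1.
ethanol balance: 282.5 + 0.756·F1 = 0.426·(1101 + F1)
(0.756 − 0.426)·F1 = 0.426×1101 − 282.5 = 186.53
F1 = 186.53 / 0.330 = 565.23 kg/h

565.2 kg/h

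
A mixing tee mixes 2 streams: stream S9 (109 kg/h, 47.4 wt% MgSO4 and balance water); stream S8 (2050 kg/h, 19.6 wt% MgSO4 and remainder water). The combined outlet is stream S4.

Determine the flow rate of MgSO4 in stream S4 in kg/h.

453.5 kg/h

MgSO4 out = MgSO4 in = 109×0.474 + 2050×0.196 = 453.47 kg/h.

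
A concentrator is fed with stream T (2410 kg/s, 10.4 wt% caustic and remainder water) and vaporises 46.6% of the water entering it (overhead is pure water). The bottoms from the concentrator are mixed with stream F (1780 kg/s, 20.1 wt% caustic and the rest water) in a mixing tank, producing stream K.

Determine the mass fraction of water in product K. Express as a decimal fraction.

0.8089

Vapour removed = 0.466×0.896×2410 = 1006.3 kg/s; concentrate = 1403.7 kg/s.
water reaching the mixer = 1153.1 (from concentrate) + 1780×0.799 = 2575.3 kg/s.
Product flow = 1403.7 + 1780 = 3183.7 kg/s; water fraction = 0.8089.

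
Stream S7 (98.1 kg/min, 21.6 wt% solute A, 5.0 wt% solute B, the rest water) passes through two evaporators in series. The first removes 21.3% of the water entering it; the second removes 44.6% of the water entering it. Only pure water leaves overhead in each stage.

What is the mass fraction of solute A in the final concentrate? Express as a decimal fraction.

water in feed = 98.1×0.734 = 72.005 kg/min.
After stage 1: water left = (1−0.213)×72.005 = 56.668; stream total = 82.763 kg/min.
After stage 2: water left = (1−0.446)×56.668 = 31.394; final concentrate = 57.489 kg/min.
solute A fraction = 21.19/57.489 = 0.3686.

0.3686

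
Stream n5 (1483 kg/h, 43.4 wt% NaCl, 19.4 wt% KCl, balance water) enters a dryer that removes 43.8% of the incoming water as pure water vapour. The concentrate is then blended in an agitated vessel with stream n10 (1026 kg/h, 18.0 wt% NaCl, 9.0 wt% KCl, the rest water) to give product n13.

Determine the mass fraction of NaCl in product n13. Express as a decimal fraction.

0.3653

Vapour removed = 0.438×0.372×1483 = 241.63 kg/h; concentrate = 1241.4 kg/h.
NaCl reaching the mixer = 643.62 (from concentrate) + 1026×0.180 = 828.3 kg/h.
Product flow = 1241.4 + 1026 = 2267.4 kg/h; NaCl fraction = 0.3653.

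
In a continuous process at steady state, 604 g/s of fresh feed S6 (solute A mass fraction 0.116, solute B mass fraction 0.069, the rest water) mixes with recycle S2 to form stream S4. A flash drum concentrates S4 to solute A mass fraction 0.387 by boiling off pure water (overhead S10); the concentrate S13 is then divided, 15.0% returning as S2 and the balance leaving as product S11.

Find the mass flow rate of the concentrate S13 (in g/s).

213 g/s

Overall solute A balance (none leaves overhead): solute A in fresh feed = solute A in product, i.e. 604×0.116 = (1−0.150)·S13·0.387.
S13 = 70.064/(0.387×0.850) = 212.99 g/s.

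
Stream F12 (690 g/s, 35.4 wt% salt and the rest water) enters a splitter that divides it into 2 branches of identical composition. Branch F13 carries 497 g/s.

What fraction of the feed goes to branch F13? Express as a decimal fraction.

0.720

Fraction to F13 = 497/690 = 0.7203.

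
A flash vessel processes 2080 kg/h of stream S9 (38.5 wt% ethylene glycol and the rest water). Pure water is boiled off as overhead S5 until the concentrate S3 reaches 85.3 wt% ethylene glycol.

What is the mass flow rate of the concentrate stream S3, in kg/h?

938.8 kg/h

ethylene glycol is conserved: 2080×0.385 = 800.8 kg/h all reports to the concentrate.
Concentrate = 800.8/(target fraction) = 938.8 kg/h.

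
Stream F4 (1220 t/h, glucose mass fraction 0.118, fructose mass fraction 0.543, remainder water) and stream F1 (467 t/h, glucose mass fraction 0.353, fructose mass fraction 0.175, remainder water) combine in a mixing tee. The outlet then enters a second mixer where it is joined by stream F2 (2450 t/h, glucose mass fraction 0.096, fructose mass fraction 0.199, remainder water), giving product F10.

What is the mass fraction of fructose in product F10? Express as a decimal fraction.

Overall, product flow = 4137 t/h.
fructose in = 1220×0.543 + 467×0.175 + 2450×0.199 = 1231.7 t/h.
fructose fraction in F10 = 0.298.

0.298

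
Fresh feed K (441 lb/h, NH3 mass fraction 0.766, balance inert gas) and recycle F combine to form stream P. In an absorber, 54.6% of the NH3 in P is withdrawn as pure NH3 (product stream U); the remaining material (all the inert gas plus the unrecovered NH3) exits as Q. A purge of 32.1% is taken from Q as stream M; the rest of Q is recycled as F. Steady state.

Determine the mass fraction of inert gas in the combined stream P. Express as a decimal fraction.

inert gas enters only via K and leaves only via the purge: 441×0.234 = 0.321×(inert gas in Q), and the absorber passes all inert gas, so inert gas in P = inert gas in Q = 321.48 lb/h.
NH3 in P: m_A = 441×0.766 + (1−0.321)·(1−0.546)·m_A, so m_A = 337.81/0.6917 = 488.35 lb/h.
P = 488.35 + 321.48 = 809.82 lb/h.
inert gas fraction in P = 321.48/809.82 = 0.397.

0.397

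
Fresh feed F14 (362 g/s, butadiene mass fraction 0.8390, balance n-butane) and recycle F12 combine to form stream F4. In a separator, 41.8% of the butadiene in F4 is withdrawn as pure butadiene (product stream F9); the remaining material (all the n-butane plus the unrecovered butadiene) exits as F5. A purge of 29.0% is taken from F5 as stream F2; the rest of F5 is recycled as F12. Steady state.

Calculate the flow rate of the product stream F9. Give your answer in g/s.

butadiene in F4: m_A = 362×0.839 + (1−0.290)·(1−0.418)·m_A, so m_A = 303.72/0.5868 = 517.6 g/s.
Product F9 = 0.418×517.6 = 216.36 g/s.

216.4 g/s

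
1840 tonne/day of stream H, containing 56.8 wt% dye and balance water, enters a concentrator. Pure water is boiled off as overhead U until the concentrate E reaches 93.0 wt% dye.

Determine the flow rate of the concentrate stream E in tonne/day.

dye is conserved: 1840×0.568 = 1045.1 tonne/day all reports to the concentrate.
Concentrate = 1045.1/(target fraction) = 1123.8 tonne/day.

1124 tonne/day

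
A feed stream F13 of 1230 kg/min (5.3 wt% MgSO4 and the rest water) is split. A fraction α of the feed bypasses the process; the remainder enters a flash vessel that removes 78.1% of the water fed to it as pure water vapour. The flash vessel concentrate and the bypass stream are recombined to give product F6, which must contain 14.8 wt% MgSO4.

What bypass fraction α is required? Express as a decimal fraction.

0.132

All 1230×0.053 = 65.19 kg/min of MgSO4 reaches F6, so F6 = 65.19/0.148 = 440.47 kg/min and vapour = 789.53 kg/min.
The evaporator receives (1−α)·1230 of feed at 0.947 water and removes 0.781 of that water:
0.781×0.947×(1−α)×1230 = 789.53
(1−α) = 789.53/909.72 = 0.8679;  α = 0.1321.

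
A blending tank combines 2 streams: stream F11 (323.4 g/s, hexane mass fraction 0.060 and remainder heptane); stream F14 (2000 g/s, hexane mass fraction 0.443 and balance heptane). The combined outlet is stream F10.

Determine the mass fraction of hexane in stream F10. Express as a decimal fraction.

Total flow out = 323.4 + 2000 = 2323.4 g/s.
hexane in = 323.4×0.060 + 2000×0.443 = 905.4 g/s.
hexane mass fraction in F10 = 905.4/2323.4 = 0.390.

0.390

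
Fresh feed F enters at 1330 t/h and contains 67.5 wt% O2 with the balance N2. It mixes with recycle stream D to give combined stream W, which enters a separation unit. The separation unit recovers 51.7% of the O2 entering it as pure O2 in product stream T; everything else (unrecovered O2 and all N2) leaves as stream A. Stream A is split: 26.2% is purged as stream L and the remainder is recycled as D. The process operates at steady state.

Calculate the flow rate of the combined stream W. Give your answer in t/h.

N2 enters only via F and leaves only via the purge: 1330×0.325 = 0.262×(N2 in A), and the separation unit passes all N2, so N2 in W = N2 in A = 1649.8 t/h.
O2 in W: m_A = 1330×0.675 + (1−0.262)·(1−0.517)·m_A, so m_A = 897.75/0.6435 = 1395 t/h.
W = 1395 + 1649.8 = 3044.8 t/h.

3045 t/h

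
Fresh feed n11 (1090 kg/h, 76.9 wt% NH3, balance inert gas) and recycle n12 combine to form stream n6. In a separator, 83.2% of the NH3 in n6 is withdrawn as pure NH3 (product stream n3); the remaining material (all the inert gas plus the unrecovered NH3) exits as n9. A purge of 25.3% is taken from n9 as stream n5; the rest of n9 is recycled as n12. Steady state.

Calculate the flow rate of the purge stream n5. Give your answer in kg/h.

inert gas enters only via n11 and leaves only via the purge: 1090×0.231 = 0.253×(inert gas in n9), and the separator passes all inert gas, so inert gas in n6 = inert gas in n9 = 995.22 kg/h.
NH3 in n6: m_A = 1090×0.769 + (1−0.253)·(1−0.832)·m_A, so m_A = 838.21/0.8745 = 958.5 kg/h.
n9 = (1−0.832)×958.5 + 995.22 = 1156.2 kg/h.
Purge n5 = 0.253×1156.2 = 292.53 kg/h.

292.5 kg/h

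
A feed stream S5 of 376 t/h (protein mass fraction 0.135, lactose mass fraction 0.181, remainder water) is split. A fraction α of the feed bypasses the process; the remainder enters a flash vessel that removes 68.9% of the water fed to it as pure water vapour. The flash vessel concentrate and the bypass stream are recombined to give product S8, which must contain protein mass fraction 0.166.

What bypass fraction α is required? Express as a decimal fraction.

All 376×0.135 = 50.76 t/h of protein reaches S8, so S8 = 50.76/0.166 = 305.78 t/h and vapour = 70.217 t/h.
The evaporator receives (1−α)·376 of feed at 0.684 water and removes 0.689 of that water:
0.689×0.684×(1−α)×376 = 70.217
(1−α) = 70.217/177.2 = 0.3963;  α = 0.6037.

0.604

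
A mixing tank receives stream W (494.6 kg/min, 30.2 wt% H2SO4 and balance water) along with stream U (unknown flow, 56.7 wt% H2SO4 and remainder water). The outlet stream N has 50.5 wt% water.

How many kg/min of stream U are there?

1326 kg/min

Let U be the unknown flow. Total out = 494.6 + U.
water balance: 345.23 + 0.433·U = 0.505·(494.6 + U)
(0.433 − 0.505)·U = 0.505×494.6 − 345.23 = -95.458
U = -95.458 / -0.072 = 1325.8 kg/min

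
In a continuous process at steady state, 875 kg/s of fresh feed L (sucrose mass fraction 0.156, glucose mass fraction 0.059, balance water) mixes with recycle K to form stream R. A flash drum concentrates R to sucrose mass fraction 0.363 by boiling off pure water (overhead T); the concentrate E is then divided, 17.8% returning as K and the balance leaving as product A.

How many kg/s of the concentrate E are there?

Overall sucrose balance (none leaves overhead): sucrose in fresh feed = sucrose in product, i.e. 875×0.156 = (1−0.178)·E·0.363.
E = 136.5/(0.363×0.822) = 457.46 kg/s.

457.5 kg/s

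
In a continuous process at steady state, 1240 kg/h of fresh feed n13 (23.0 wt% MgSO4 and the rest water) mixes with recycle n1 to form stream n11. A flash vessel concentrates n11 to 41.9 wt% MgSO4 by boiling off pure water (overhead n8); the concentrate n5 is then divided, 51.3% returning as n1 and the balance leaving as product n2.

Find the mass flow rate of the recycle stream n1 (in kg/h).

717 kg/h

Overall MgSO4 balance (none leaves overhead): MgSO4 in fresh feed = MgSO4 in product, i.e. 1240×0.230 = (1−0.513)·n5·0.419.
n5 = 285.2/(0.419×0.487) = 1397.7 kg/h.
Recycle n1 = 0.513×1397.7 = 717.01 kg/h.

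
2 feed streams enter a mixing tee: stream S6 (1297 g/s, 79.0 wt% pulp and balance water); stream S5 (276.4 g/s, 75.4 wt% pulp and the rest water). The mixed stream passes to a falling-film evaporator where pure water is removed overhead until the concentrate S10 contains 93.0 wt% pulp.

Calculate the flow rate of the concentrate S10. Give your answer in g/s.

1326 g/s

pulp entering = 1297×0.790 + 276.4×0.754 = 1233 g/s.
All pulp reports to S10, so S10 = 1233/0.930 = 1325.8 g/s.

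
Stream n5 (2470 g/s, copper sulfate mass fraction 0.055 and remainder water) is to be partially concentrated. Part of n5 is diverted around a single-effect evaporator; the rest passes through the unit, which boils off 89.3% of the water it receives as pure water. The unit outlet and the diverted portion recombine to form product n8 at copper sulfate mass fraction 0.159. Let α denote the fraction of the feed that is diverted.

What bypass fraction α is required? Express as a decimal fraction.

0.225

All 2470×0.055 = 135.85 g/s of copper sulfate reaches n8, so n8 = 135.85/0.159 = 854.4 g/s and vapour = 1615.6 g/s.
The evaporator receives (1−α)·2470 of feed at 0.945 water and removes 0.893 of that water:
0.893×0.945×(1−α)×2470 = 1615.6
(1−α) = 1615.6/2084.4 = 0.7751;  α = 0.2249.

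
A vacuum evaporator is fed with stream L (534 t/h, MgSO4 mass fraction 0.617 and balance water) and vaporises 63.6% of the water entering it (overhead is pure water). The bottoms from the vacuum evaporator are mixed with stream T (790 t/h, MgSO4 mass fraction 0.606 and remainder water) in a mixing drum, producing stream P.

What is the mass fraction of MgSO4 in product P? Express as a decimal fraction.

0.677

Vapour removed = 0.636×0.383×534 = 130.08 t/h; concentrate = 403.92 t/h.
MgSO4 reaching the mixer = 329.48 (from concentrate) + 790×0.606 = 808.22 t/h.
Product flow = 403.92 + 790 = 1193.9 t/h; MgSO4 fraction = 0.677.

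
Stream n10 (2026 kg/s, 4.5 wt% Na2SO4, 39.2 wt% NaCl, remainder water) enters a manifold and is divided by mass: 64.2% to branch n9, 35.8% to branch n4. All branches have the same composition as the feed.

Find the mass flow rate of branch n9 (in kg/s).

Branch n9 flow = 0.642×2026 = 1300.7 kg/s.

1301 kg/s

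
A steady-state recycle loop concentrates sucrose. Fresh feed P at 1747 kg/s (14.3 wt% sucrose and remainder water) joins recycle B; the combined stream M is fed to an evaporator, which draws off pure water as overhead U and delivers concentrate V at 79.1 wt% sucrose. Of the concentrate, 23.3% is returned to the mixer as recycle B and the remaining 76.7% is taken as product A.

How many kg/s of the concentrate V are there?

Overall sucrose balance (none leaves overhead): sucrose in fresh feed = sucrose in product, i.e. 1747×0.143 = (1−0.233)·V·0.791.
V = 249.82/(0.791×0.767) = 411.77 kg/s.

411.8 kg/s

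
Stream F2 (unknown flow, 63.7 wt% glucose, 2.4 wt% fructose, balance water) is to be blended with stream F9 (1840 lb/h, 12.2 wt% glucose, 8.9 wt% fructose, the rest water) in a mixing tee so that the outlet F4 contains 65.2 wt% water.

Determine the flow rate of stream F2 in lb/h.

Let F2 be the unknown flow. Total out = 1840 + F2.
water balance: 1451.8 + 0.339·F2 = 0.652·(1840 + F2)
(0.339 − 0.652)·F2 = 0.652×1840 − 1451.8 = -252.08
F2 = -252.08 / -0.313 = 805.37 lb/h

805.4 lb/h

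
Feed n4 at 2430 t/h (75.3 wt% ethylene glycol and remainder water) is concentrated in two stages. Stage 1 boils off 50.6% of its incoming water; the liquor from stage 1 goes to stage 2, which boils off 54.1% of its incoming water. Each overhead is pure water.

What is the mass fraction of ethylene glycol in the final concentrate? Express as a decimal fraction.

0.931

water in feed = 2430×0.247 = 600.21 t/h.
After stage 1: water left = (1−0.506)×600.21 = 296.5; stream total = 2126.3 t/h.
After stage 2: water left = (1−0.541)×296.5 = 136.1; final concentrate = 1965.9 t/h.
ethylene glycol fraction = 1829.8/1965.9 = 0.931.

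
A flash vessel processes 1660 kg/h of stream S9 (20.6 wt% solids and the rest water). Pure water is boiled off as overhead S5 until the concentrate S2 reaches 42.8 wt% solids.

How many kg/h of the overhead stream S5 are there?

861 kg/h

solids is conserved: 1660×0.206 = 341.96 kg/h all reports to the concentrate.
Concentrate = 341.96/(target fraction) = 798.97 kg/h.
Overhead = 1660 − 798.97 = 861.03 kg/h.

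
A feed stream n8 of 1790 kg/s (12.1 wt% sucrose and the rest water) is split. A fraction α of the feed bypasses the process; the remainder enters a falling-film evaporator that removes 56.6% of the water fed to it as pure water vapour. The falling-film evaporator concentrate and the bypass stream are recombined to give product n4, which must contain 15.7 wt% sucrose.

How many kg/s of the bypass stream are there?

All 1790×0.121 = 216.59 kg/s of sucrose reaches n4, so n4 = 216.59/0.157 = 1379.6 kg/s and vapour = 410.45 kg/s.
The evaporator receives (1−α)·1790 of feed at 0.879 water and removes 0.566 of that water:
0.566×0.879×(1−α)×1790 = 410.45
(1−α) = 410.45/890.55 = 0.4609;  α = 0.5391.
Bypass flow = 0.5391×1790 = 965.01 kg/s.

965 kg/s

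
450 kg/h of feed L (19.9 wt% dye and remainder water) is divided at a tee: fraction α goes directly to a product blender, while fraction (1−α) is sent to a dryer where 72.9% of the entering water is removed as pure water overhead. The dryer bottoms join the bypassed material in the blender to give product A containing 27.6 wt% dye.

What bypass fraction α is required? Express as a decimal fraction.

0.522

All 450×0.199 = 89.55 kg/h of dye reaches A, so A = 89.55/0.276 = 324.46 kg/h and vapour = 125.54 kg/h.
The evaporator receives (1−α)·450 of feed at 0.801 water and removes 0.729 of that water:
0.729×0.801×(1−α)×450 = 125.54
(1−α) = 125.54/262.77 = 0.4778;  α = 0.5222.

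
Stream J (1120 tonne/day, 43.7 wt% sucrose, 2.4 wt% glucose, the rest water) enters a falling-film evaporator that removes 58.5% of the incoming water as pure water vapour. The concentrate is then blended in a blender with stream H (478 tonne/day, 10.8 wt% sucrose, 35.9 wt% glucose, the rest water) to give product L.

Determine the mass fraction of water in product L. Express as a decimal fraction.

Vapour removed = 0.585×0.539×1120 = 353.15 tonne/day; concentrate = 766.85 tonne/day.
water reaching the mixer = 250.53 (from concentrate) + 478×0.533 = 505.3 tonne/day.
Product flow = 766.85 + 478 = 1244.8 tonne/day; water fraction = 0.4059.

0.4059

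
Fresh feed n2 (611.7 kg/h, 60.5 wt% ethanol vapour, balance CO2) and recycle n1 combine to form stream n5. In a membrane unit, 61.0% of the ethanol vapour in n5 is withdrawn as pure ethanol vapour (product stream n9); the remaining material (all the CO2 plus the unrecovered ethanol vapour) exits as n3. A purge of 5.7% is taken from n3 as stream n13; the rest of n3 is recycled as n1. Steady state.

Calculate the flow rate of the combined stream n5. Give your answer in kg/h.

4824 kg/h

CO2 enters only via n2 and leaves only via the purge: 611.7×0.395 = 0.057×(CO2 in n3), and the membrane unit passes all CO2, so CO2 in n5 = CO2 in n3 = 4239 kg/h.
ethanol vapour in n5: m_A = 611.7×0.605 + (1−0.057)·(1−0.610)·m_A, so m_A = 370.08/0.6322 = 585.35 kg/h.
n5 = 585.35 + 4239 = 4824.3 kg/h.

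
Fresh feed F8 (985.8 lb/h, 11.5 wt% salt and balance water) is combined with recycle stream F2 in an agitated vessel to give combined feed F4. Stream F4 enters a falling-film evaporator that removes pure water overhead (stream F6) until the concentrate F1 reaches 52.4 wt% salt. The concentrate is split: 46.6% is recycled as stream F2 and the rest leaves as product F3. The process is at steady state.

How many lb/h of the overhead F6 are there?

Overall salt balance (none leaves overhead): salt in fresh feed = salt in product, i.e. 985.8×0.115 = (1−0.466)·F1·0.524.
F1 = 113.37/(0.524×0.534) = 405.15 lb/h.
Recycle F2 = 0.466×405.15 = 188.8 lb/h.
Combined feed F4 = 985.8 + 188.8 = 1174.6 lb/h.
Overhead F6 = F4 − F1 = 1174.6 − 405.15 = 769.45 lb/h.

769.5 lb/h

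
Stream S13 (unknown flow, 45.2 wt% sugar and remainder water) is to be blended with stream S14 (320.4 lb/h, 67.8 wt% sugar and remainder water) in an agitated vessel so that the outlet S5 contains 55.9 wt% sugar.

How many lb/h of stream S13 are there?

Let S13 be the unknown flow. Total out = 320.4 + S13.
sugar balance: 217.23 + 0.452·S13 = 0.559·(320.4 + S13)
(0.452 − 0.559)·S13 = 0.559×320.4 − 217.23 = -38.128
S13 = -38.128 / -0.107 = 356.33 lb/h

356.3 lb/h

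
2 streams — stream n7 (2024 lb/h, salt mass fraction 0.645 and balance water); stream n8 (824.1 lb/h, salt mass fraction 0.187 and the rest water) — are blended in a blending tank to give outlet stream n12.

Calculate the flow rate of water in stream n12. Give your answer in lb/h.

water out = water in = 2024×0.355 + 824.1×0.813 = 1388.5 lb/h.

1389 lb/h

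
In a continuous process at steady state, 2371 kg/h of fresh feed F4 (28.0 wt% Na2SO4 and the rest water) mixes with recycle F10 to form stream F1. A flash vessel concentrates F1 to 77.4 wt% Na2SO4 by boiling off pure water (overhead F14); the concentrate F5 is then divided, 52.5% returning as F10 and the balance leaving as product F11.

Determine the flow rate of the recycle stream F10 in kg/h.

948 kg/h

Overall Na2SO4 balance (none leaves overhead): Na2SO4 in fresh feed = Na2SO4 in product, i.e. 2371×0.280 = (1−0.525)·F5·0.774.
F5 = 663.88/(0.774×0.475) = 1805.7 kg/h.
Recycle F10 = 0.525×1805.7 = 948.01 kg/h.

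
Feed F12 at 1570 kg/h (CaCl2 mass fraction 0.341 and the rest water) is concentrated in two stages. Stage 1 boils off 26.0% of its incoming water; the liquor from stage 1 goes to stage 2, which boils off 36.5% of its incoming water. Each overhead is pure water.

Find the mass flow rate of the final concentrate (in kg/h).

1022 kg/h

water in feed = 1570×0.659 = 1034.6 kg/h.
After stage 1: water left = (1−0.260)×1034.6 = 765.63; stream total = 1301 kg/h.
After stage 2: water left = (1−0.365)×765.63 = 486.17; final concentrate = 1021.5 kg/h.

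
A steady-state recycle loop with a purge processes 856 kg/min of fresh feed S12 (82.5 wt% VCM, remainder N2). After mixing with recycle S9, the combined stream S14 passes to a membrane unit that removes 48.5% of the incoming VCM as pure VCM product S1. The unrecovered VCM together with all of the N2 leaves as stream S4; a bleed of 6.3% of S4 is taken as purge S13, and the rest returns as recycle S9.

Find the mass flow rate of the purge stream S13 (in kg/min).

194.1 kg/min

N2 enters only via S12 and leaves only via the purge: 856×0.175 = 0.063×(N2 in S4), and the membrane unit passes all N2, so N2 in S14 = N2 in S4 = 2377.8 kg/min.
VCM in S14: m_A = 856×0.825 + (1−0.063)·(1−0.485)·m_A, so m_A = 706.2/0.5174 = 1364.8 kg/min.
S4 = (1−0.485)×1364.8 + 2377.8 = 3080.6 kg/min.
Purge S13 = 0.063×3080.6 = 194.08 kg/min.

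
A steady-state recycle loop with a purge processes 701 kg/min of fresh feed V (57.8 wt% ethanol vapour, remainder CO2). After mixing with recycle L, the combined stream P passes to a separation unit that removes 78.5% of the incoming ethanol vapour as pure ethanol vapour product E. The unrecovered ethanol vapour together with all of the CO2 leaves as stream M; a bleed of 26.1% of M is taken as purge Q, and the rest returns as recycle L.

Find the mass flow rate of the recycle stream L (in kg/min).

CO2 enters only via V and leaves only via the purge: 701×0.422 = 0.261×(CO2 in M), and the separation unit passes all CO2, so CO2 in P = CO2 in M = 1133.4 kg/min.
ethanol vapour in P: m_A = 701×0.578 + (1−0.261)·(1−0.785)·m_A, so m_A = 405.18/0.8411 = 481.72 kg/min.
M = (1−0.785)×481.72 + 1133.4 = 1237 kg/min.
Recycle L = (1−0.261)×1237 = 914.13 kg/min.

914.1 kg/min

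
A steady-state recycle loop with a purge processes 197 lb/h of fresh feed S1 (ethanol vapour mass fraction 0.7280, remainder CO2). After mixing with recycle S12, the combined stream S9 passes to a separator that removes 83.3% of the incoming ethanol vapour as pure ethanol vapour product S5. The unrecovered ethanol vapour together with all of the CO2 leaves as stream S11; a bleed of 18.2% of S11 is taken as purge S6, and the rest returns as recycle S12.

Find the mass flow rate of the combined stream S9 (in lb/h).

460.5 lb/h

CO2 enters only via S1 and leaves only via the purge: 197×0.272 = 0.182×(CO2 in S11), and the separator passes all CO2, so CO2 in S9 = CO2 in S11 = 294.42 lb/h.
ethanol vapour in S9: m_A = 197×0.728 + (1−0.182)·(1−0.833)·m_A, so m_A = 143.42/0.8634 = 166.11 lb/h.
S9 = 166.11 + 294.42 = 460.52 lb/h.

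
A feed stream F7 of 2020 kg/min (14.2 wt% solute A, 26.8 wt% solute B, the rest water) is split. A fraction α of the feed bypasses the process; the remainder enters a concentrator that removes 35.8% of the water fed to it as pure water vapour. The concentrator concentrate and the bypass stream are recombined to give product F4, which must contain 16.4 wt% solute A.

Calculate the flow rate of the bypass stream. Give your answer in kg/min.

All 2020×0.142 = 286.84 kg/min of solute A reaches F4, so F4 = 286.84/0.164 = 1749 kg/min and vapour = 270.98 kg/min.
The evaporator receives (1−α)·2020 of feed at 0.590 water and removes 0.358 of that water:
0.358×0.590×(1−α)×2020 = 270.98
(1−α) = 270.98/426.66 = 0.6351;  α = 0.3649.
Bypass flow = 0.3649×2020 = 737.09 kg/min.

737.1 kg/min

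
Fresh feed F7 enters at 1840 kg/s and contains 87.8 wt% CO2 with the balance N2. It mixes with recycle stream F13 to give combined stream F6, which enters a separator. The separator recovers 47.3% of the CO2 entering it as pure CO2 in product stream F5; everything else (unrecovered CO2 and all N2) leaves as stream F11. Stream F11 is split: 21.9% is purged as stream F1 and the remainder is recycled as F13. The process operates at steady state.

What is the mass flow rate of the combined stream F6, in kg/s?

N2 enters only via F7 and leaves only via the purge: 1840×0.122 = 0.219×(N2 in F11), and the separator passes all N2, so N2 in F6 = N2 in F11 = 1025 kg/s.
CO2 in F6: m_A = 1840×0.878 + (1−0.219)·(1−0.473)·m_A, so m_A = 1615.5/0.5884 = 2745.6 kg/s.
F6 = 2745.6 + 1025 = 3770.6 kg/s.

3771 kg/s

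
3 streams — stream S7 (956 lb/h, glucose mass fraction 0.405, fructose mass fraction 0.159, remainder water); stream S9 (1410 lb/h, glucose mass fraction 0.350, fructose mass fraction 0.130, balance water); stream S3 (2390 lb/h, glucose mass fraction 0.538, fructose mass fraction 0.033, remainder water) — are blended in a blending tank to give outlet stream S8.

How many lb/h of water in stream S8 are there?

water out = water in = 956×0.436 + 1410×0.520 + 2390×0.429 = 2175.3 lb/h.

2175 lb/h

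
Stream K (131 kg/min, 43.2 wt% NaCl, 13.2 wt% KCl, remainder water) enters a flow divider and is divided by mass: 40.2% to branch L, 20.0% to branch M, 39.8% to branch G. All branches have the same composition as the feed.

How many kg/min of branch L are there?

52.66 kg/min

Branch L flow = 0.402×131 = 52.662 kg/min.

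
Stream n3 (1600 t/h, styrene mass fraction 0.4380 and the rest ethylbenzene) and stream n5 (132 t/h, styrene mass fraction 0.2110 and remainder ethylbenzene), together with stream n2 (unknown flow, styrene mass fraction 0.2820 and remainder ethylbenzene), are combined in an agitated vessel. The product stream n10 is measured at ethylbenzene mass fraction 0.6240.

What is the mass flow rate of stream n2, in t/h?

Let n2 be the unknown flow. Total out = 1732 + n2.
ethylbenzene balance: 1003.3 + 0.718·n2 = 0.624·(1732 + n2)
(0.718 − 0.624)·n2 = 0.624×1732 − 1003.3 = 77.42
n2 = 77.42 / 0.094 = 823.62 t/h

823.6 t/h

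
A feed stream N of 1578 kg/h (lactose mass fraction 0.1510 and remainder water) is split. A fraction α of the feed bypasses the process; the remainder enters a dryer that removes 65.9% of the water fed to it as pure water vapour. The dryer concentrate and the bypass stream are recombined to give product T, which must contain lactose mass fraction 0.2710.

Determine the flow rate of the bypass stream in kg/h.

All 1578×0.151 = 238.28 kg/h of lactose reaches T, so T = 238.28/0.271 = 879.25 kg/h and vapour = 698.75 kg/h.
The evaporator receives (1−α)·1578 of feed at 0.849 water and removes 0.659 of that water:
0.659×0.849×(1−α)×1578 = 698.75
(1−α) = 698.75/882.88 = 0.7914;  α = 0.2086.
Bypass flow = 0.2086×1578 = 329.11 kg/h.

329.1 kg/h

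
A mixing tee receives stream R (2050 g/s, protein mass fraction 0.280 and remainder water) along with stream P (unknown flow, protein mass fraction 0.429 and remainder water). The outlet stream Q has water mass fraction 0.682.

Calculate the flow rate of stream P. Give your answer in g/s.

Let P be the unknown flow. Total out = 2050 + P.
water balance: 1476 + 0.571·P = 0.682·(2050 + P)
(0.571 − 0.682)·P = 0.682×2050 − 1476 = -77.9
P = -77.9 / -0.111 = 701.8 g/s

701.8 g/s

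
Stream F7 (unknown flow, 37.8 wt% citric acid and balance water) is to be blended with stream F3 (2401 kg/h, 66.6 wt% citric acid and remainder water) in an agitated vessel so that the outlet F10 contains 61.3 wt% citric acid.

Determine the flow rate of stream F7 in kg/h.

541.5 kg/h

Let F7 be the unknown flow. Total out = 2401 + F7.
citric acid balance: 1599.1 + 0.378·F7 = 0.613·(2401 + F7)
(0.378 − 0.613)·F7 = 0.613×2401 − 1599.1 = -127.25
F7 = -127.25 / -0.235 = 541.5 kg/h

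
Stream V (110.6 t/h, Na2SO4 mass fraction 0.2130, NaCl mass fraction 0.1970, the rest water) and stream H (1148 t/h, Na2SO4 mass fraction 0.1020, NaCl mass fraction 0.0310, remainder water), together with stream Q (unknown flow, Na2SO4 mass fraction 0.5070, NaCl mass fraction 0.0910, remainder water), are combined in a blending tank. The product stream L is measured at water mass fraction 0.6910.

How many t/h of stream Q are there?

660.5 t/h

Let Q be the unknown flow. Total out = 1258.6 + Q.
water balance: 1060.6 + 0.402·Q = 0.691·(1258.6 + Q)
(0.402 − 0.691)·Q = 0.691×1258.6 − 1060.6 = -190.88
Q = -190.88 / -0.289 = 660.48 t/h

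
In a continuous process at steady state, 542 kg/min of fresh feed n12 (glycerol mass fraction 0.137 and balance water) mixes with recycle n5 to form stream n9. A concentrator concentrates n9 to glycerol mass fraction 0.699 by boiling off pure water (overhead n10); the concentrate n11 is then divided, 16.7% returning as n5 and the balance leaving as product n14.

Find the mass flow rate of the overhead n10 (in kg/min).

435.8 kg/min

Overall glycerol balance (none leaves overhead): glycerol in fresh feed = glycerol in product, i.e. 542×0.137 = (1−0.167)·n11·0.699.
n11 = 74.254/(0.699×0.833) = 127.53 kg/min.
Recycle n5 = 0.167×127.53 = 21.297 kg/min.
Combined feed n9 = 542 + 21.297 = 563.3 kg/min.
Overhead n10 = n9 − n11 = 563.3 − 127.53 = 435.77 kg/min.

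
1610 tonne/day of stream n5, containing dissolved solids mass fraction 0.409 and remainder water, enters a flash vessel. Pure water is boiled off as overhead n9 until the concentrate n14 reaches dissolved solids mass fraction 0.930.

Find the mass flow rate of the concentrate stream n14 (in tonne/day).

708.1 tonne/day

dissolved solids is conserved: 1610×0.409 = 658.49 tonne/day all reports to the concentrate.
Concentrate = 658.49/(target fraction) = 708.05 tonne/day.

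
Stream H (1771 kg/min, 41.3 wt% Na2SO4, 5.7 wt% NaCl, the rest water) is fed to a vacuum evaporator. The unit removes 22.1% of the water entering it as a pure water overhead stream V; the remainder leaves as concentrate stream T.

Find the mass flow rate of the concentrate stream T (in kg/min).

water entering = 1771×0.530 = 938.63 kg/min; overhead removed = 0.221×938.63 = 207.44 kg/min.
Concentrate = 1771 − 207.44 = 1563.6 kg/min.

1564 kg/min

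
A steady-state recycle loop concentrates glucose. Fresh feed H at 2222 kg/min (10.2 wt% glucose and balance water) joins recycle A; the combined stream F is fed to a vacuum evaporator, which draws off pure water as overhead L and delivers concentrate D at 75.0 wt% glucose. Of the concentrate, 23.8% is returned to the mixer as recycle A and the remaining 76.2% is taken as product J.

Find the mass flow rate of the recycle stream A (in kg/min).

94.39 kg/min

Overall glucose balance (none leaves overhead): glucose in fresh feed = glucose in product, i.e. 2222×0.102 = (1−0.238)·D·0.750.
D = 226.64/(0.750×0.762) = 396.58 kg/min.
Recycle A = 0.238×396.58 = 94.385 kg/min.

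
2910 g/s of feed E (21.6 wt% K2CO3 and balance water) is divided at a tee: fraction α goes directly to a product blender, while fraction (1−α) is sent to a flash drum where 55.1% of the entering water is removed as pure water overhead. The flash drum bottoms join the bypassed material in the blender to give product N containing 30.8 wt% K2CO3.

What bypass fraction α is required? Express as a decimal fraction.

0.309

All 2910×0.216 = 628.56 g/s of K2CO3 reaches N, so N = 628.56/0.308 = 2040.8 g/s and vapour = 869.22 g/s.
The evaporator receives (1−α)·2910 of feed at 0.784 water and removes 0.551 of that water:
0.551×0.784×(1−α)×2910 = 869.22
(1−α) = 869.22/1257.1 = 0.6915;  α = 0.3085.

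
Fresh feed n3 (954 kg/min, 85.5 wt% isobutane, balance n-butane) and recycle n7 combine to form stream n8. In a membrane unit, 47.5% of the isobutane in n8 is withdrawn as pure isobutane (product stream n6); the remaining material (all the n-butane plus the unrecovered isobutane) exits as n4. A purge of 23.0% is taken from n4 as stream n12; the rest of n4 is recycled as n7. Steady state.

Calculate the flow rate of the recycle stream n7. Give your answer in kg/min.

n-butane enters only via n3 and leaves only via the purge: 954×0.145 = 0.230×(n-butane in n4), and the membrane unit passes all n-butane, so n-butane in n8 = n-butane in n4 = 601.43 kg/min.
isobutane in n8: m_A = 954×0.855 + (1−0.230)·(1−0.475)·m_A, so m_A = 815.67/0.5958 = 1369.1 kg/min.
n4 = (1−0.475)×1369.1 + 601.43 = 1320.2 kg/min.
Recycle n7 = (1−0.230)×1320.2 = 1016.6 kg/min.

1017 kg/min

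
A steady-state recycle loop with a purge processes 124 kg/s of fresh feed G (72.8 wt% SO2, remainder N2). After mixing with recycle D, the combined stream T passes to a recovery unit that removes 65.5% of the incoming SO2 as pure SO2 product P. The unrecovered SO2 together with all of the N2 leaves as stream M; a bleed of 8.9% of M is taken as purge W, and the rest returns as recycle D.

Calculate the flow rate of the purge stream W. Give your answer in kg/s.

37.77 kg/s

N2 enters only via G and leaves only via the purge: 124×0.272 = 0.089×(N2 in M), and the recovery unit passes all N2, so N2 in T = N2 in M = 378.97 kg/s.
SO2 in T: m_A = 124×0.728 + (1−0.089)·(1−0.655)·m_A, so m_A = 90.272/0.6857 = 131.65 kg/s.
M = (1−0.655)×131.65 + 378.97 = 424.39 kg/s.
Purge W = 0.089×424.39 = 37.77 kg/s.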